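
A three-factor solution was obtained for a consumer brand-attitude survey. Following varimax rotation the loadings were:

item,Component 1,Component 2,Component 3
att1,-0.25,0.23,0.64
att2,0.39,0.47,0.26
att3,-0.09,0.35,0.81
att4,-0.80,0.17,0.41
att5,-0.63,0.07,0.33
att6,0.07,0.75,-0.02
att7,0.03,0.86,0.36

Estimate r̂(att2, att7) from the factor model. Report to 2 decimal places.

0.51

r̂ = Σ λ_i·λ_j across factors = (0.39)(0.03) + (0.47)(0.86) + (0.26)(0.36)
  = +0.0117 +0.4042 +0.0936 = 0.5095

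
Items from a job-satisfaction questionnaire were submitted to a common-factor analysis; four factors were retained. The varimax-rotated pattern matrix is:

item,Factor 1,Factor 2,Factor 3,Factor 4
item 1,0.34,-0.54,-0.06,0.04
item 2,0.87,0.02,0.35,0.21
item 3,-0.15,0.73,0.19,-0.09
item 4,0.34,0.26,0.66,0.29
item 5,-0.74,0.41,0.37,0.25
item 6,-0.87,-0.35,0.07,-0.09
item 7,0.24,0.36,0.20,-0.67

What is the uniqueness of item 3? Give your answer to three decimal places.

0.400

h² = (-0.15)² + 0.73² + 0.19² + (-0.09)² = 0.0225 + 0.5329 + 0.0361 + 0.0081 = 0.5996
Uniqueness u² = 1 − h² = 1 − 0.5996 = 0.4004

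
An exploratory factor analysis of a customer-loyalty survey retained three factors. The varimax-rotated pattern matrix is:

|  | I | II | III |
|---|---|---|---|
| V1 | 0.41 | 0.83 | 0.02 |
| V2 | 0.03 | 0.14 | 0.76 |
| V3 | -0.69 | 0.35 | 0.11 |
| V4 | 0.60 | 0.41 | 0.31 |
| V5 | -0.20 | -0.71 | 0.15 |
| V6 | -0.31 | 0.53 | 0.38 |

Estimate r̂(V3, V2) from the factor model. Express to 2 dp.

0.11

r̂ = Σ λ_i·λ_j across factors = (-0.69)(0.03) + (0.35)(0.14) + (0.11)(0.76)
  = -0.0207 +0.0490 +0.0836 = 0.1119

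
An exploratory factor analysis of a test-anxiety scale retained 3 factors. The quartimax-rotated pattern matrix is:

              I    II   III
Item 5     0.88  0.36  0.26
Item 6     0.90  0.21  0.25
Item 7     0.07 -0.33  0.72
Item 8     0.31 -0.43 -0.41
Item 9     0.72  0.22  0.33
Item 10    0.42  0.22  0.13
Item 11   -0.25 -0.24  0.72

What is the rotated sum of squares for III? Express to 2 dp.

SS loadings for III = 0.26² + 0.25² + 0.72² + (-0.41)² + 0.33² + 0.13² + 0.72² = 0.0676 + 0.0625 + 0.5184 + 0.1681 + 0.1089 + 0.0169 + 0.5184 = 1.4608

1.46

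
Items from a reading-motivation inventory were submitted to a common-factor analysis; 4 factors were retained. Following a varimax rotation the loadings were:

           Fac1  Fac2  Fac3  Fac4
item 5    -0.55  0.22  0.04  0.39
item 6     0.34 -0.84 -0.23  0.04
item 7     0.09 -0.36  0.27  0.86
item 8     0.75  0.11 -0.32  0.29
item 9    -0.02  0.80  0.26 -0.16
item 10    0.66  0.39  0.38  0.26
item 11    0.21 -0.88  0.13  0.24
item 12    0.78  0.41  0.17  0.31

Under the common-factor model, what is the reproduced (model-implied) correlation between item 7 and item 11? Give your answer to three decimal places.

r̂ = Σ λ_i·λ_j across factors = (0.09)(0.21) + (-0.36)(-0.88) + (0.27)(0.13) + (0.86)(0.24)
  = +0.0189 +0.3168 +0.0351 +0.2064 = 0.5772

0.577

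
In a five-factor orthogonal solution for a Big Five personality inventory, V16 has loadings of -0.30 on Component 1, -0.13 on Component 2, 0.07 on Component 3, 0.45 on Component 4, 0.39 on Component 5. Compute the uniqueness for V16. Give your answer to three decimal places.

h² = (-0.30)² + (-0.13)² + 0.07² + 0.45² + 0.39² = 0.0900 + 0.0169 + 0.0049 + 0.2025 + 0.1521 = 0.4664
Uniqueness u² = 1 − h² = 1 − 0.4664 = 0.5336

0.534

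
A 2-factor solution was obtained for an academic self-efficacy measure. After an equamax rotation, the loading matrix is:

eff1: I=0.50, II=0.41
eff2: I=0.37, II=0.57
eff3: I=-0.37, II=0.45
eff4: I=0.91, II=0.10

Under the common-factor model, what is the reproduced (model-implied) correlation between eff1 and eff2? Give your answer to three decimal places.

r̂ = Σ λ_i·λ_j across factors = (0.50)(0.37) + (0.41)(0.57)
  = +0.1850 +0.2337 = 0.4187

0.419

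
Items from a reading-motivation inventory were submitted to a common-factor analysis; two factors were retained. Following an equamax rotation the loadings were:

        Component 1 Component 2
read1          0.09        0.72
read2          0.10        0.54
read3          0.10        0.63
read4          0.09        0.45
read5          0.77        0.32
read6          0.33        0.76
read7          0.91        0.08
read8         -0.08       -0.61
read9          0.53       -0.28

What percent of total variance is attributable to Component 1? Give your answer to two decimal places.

20.59%

SS loadings for Component 1 = 0.09² + 0.10² + 0.10² + 0.09² + 0.77² + 0.33² + 0.91² + (-0.08)² + 0.53² = 1.8534
With 9 standardized items, total variance = 9. Proportion = 1.8534/9 = 0.2059 → 20.59%.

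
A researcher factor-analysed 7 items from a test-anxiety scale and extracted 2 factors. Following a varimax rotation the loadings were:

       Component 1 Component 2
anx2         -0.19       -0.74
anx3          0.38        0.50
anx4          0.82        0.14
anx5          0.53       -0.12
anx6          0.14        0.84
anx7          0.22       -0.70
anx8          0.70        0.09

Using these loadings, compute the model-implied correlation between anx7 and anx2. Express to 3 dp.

r̂ = Σ λ_i·λ_j across factors = (0.22)(-0.19) + (-0.70)(-0.74)
  = -0.0418 +0.5180 = 0.4762

0.476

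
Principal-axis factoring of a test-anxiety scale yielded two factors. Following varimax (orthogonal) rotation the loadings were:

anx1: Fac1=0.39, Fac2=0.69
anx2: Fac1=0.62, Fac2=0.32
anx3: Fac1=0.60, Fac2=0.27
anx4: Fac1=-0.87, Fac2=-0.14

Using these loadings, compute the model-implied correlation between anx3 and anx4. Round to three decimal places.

r̂ = Σ λ_i·λ_j across factors = (0.60)(-0.87) + (0.27)(-0.14)
  = -0.5220 -0.0378 = -0.5598

-0.560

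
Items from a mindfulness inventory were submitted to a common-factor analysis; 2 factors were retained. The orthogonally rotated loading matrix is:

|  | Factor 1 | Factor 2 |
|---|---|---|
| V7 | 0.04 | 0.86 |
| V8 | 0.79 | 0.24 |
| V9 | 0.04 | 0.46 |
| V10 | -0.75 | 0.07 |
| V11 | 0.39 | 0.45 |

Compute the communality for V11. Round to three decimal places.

h² = 0.39² + 0.45² = 0.1521 + 0.2025 = 0.3546

0.355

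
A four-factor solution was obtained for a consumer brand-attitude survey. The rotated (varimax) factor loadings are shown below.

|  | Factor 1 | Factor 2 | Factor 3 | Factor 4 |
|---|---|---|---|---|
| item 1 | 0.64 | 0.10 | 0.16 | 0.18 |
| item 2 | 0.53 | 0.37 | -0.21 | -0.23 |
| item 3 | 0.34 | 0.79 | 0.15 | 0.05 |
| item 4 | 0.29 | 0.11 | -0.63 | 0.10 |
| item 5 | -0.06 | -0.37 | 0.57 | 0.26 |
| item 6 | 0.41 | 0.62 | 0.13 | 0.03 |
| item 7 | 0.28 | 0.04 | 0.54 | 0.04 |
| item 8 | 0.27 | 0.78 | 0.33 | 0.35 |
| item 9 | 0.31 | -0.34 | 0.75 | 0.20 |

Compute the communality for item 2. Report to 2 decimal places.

h² = 0.53² + 0.37² + (-0.21)² + (-0.23)² = 0.2809 + 0.1369 + 0.0441 + 0.0529 = 0.5148

0.51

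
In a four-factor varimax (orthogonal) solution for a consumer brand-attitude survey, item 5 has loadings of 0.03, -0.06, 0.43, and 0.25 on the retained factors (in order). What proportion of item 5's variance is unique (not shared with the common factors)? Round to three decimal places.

h² = 0.03² + (-0.06)² + 0.43² + 0.25² = 0.0009 + 0.0036 + 0.1849 + 0.0625 = 0.2519
Uniqueness u² = 1 − h² = 1 − 0.2519 = 0.7481

0.748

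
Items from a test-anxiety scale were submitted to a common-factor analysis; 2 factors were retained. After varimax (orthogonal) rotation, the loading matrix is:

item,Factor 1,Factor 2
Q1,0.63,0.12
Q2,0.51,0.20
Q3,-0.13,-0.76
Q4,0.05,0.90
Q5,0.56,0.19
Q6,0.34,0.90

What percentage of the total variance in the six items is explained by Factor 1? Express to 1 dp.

SS loadings for Factor 1 = 0.63² + 0.51² + (-0.13)² + 0.05² + 0.56² + 0.34² = 1.1056
With 6 standardized items, total variance = 6. Proportion = 1.1056/6 = 0.1843 → 18.43%.

18.4%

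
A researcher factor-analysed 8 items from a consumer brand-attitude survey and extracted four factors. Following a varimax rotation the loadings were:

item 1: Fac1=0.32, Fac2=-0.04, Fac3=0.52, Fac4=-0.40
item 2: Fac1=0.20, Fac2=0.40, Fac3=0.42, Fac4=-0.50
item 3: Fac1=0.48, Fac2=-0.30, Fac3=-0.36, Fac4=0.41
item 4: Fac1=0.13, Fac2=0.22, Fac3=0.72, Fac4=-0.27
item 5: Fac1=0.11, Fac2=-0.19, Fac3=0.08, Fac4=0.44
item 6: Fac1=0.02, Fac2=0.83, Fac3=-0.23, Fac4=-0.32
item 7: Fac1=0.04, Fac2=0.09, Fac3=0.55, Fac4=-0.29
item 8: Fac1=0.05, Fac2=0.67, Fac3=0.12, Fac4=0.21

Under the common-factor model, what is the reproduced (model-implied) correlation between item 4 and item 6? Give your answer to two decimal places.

r̂ = Σ λ_i·λ_j across factors = (0.13)(0.02) + (0.22)(0.83) + (0.72)(-0.23) + (-0.27)(-0.32)
  = +0.0026 +0.1826 -0.1656 +0.0864 = 0.1060

0.11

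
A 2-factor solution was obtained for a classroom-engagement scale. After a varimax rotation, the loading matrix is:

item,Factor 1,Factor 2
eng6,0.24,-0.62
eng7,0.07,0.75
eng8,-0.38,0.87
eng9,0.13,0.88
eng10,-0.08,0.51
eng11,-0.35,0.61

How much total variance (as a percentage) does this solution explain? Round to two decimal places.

57.72%

Communalities: 0.4420, 0.5674, 0.9013, 0.7913, 0.2665, 0.4946; Σh² = 3.4631.
Total variance with 6 standardized items is 6, so the solution explains 3.4631/6 = 0.5772 = 57.72%.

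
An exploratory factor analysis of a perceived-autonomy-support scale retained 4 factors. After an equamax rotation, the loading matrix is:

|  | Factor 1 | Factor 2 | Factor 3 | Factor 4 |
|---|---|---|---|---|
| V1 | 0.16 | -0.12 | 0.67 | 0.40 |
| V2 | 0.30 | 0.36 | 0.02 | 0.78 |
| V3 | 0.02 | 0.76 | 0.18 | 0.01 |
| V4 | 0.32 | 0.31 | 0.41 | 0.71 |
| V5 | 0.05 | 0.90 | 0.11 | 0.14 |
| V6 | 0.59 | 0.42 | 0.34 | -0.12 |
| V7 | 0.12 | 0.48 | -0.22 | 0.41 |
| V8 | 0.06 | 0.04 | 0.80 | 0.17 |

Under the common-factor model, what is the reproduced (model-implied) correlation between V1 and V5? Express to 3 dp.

r̂ = Σ λ_i·λ_j across factors = (0.16)(0.05) + (-0.12)(0.90) + (0.67)(0.11) + (0.40)(0.14)
  = +0.0080 -0.1080 +0.0737 +0.0560 = 0.0297

0.030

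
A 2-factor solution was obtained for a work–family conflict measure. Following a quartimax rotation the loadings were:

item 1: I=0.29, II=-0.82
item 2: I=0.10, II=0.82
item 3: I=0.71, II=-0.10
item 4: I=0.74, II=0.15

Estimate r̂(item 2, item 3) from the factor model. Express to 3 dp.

r̂ = Σ λ_i·λ_j across factors = (0.10)(0.71) + (0.82)(-0.10)
  = +0.0710 -0.0820 = -0.0110

-0.011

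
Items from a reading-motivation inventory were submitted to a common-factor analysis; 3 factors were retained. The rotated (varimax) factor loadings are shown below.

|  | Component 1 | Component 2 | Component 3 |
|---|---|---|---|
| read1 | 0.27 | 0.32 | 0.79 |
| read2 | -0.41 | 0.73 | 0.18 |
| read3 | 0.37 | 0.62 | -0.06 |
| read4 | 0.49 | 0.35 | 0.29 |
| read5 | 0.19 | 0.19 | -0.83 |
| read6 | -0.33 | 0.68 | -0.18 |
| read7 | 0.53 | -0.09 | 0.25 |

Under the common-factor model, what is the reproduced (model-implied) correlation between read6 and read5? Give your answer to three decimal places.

r̂ = Σ λ_i·λ_j across factors = (-0.33)(0.19) + (0.68)(0.19) + (-0.18)(-0.83)
  = -0.0627 +0.1292 +0.1494 = 0.2159

0.216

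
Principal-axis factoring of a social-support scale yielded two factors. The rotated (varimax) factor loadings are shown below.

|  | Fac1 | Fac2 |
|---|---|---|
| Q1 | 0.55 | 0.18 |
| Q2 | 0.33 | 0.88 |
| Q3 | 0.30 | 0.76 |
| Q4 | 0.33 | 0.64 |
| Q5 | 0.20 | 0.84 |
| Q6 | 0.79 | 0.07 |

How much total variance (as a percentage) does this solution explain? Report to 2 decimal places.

SS loadings by factor: 1.2744, 2.5045; total = 3.7789.
Total variance with 6 standardized items is 6, so the solution explains 3.7789/6 = 0.6298 = 62.98%.

62.98%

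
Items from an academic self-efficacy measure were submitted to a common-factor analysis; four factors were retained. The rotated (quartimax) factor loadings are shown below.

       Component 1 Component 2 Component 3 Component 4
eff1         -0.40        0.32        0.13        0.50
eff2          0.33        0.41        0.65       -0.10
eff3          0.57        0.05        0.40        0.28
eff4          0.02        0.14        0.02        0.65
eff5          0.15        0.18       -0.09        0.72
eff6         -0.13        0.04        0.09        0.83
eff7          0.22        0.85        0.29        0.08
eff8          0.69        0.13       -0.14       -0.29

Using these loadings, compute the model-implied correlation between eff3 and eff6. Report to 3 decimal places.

r̂ = Σ λ_i·λ_j across factors = (0.57)(-0.13) + (0.05)(0.04) + (0.40)(0.09) + (0.28)(0.83)
  = -0.0741 +0.0020 +0.0360 +0.2324 = 0.1963

0.196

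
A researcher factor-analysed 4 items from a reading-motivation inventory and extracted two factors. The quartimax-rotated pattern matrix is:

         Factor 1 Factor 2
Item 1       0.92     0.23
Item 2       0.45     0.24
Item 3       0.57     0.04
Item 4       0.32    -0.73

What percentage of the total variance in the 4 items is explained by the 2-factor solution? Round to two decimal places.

Communalities: 0.8993, 0.2601, 0.3265, 0.6353; Σh² = 2.1212.
Total variance with 4 standardized items is 4, so the solution explains 2.1212/4 = 0.5303 = 53.03%.

53.03%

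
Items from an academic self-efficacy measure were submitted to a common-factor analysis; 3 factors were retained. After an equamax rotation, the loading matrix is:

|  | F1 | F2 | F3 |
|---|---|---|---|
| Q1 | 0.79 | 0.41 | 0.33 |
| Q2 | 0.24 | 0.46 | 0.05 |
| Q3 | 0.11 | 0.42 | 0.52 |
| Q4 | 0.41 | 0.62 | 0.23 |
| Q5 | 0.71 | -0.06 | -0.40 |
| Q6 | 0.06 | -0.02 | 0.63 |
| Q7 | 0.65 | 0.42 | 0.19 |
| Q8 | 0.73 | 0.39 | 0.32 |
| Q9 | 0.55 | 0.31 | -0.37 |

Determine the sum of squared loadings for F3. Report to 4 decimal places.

SS loadings for F3 = 0.33² + 0.05² + 0.52² + 0.23² + (-0.40)² + 0.63² + 0.19² + 0.32² + (-0.37)² = 0.1089 + 0.0025 + 0.2704 + 0.0529 + 0.1600 + 0.3969 + 0.0361 + 0.1024 + 0.1369 = 1.2670

1.2670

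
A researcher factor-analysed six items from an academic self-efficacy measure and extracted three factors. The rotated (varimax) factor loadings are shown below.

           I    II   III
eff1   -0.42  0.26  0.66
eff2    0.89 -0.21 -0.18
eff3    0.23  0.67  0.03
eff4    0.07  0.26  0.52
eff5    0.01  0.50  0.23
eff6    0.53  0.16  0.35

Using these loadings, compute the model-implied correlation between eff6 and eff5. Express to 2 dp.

r̂ = Σ λ_i·λ_j across factors = (0.53)(0.01) + (0.16)(0.50) + (0.35)(0.23)
  = +0.0053 +0.0800 +0.0805 = 0.1658

0.17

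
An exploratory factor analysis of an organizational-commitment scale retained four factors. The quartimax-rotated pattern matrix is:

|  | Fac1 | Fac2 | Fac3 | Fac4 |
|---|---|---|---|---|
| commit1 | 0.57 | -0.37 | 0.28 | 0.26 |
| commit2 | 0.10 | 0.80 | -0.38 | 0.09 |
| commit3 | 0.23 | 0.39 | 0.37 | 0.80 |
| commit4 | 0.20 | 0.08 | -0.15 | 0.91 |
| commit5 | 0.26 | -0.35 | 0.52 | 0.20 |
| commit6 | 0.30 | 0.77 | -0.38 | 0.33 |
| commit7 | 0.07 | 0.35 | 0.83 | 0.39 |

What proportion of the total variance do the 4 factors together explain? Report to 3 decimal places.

Communalities: 0.6078, 0.8025, 0.9819, 0.8970, 0.5005, 0.9362, 0.9684; Σh² = 5.6943.
Total variance with 7 standardized items is 7, so the solution explains 5.6943/7 = 0.8135.

0.813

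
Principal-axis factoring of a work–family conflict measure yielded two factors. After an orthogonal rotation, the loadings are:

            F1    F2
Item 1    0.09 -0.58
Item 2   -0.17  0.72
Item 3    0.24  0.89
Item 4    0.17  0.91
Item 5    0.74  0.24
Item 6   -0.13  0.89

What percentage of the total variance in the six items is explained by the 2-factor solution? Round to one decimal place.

SS loadings by factor: 0.6880, 3.3247; total = 4.0127.
Total variance with 6 standardized items is 6, so the solution explains 4.0127/6 = 0.6688 = 66.88%.

66.9%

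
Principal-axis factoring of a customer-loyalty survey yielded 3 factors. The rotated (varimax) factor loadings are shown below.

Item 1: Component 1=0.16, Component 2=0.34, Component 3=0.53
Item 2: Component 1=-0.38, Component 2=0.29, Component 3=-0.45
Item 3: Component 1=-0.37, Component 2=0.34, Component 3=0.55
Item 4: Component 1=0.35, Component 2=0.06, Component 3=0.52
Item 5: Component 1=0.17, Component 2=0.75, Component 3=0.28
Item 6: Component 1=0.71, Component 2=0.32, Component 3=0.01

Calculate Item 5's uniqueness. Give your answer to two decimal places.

0.33

h² = 0.17² + 0.75² + 0.28² = 0.0289 + 0.5625 + 0.0784 = 0.6698
Uniqueness u² = 1 − h² = 1 − 0.6698 = 0.3302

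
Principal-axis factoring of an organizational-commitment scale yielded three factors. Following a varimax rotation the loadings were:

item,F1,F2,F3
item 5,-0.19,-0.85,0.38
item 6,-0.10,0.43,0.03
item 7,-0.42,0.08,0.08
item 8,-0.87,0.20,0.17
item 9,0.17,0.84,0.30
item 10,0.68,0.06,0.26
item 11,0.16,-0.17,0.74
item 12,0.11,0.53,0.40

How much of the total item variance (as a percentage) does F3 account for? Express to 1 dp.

13.1%

SS loadings for F3 = 0.38² + 0.03² + 0.08² + 0.17² + 0.30² + 0.26² + 0.74² + 0.40² = 1.0458
With 8 standardized items, total variance = 8. Proportion = 1.0458/8 = 0.1307 → 13.07%.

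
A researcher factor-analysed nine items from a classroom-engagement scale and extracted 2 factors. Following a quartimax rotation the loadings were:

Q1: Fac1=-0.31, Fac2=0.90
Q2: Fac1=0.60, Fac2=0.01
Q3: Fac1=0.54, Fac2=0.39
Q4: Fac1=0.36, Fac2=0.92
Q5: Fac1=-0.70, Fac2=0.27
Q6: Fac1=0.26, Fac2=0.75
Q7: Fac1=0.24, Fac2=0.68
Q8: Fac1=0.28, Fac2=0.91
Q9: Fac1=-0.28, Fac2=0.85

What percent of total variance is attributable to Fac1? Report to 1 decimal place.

SS loadings for Fac1 = (-0.31)² + 0.60² + 0.54² + 0.36² + (-0.70)² + 0.26² + 0.24² + 0.28² + (-0.28)² = 1.6493
With 9 standardized items, total variance = 9. Proportion = 1.6493/9 = 0.1833 → 18.33%.

18.3%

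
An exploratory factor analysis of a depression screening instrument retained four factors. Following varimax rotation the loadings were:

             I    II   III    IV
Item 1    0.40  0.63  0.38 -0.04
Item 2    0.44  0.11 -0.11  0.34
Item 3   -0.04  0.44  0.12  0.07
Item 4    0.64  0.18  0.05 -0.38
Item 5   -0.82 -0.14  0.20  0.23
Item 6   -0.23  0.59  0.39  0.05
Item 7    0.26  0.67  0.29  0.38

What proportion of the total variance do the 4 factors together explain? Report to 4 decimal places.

SS loadings by factor: 1.5577, 1.4516, 0.4496, 0.4663; total = 3.9252.
Total variance with 7 standardized items is 7, so the solution explains 3.9252/7 = 0.5607.

0.5607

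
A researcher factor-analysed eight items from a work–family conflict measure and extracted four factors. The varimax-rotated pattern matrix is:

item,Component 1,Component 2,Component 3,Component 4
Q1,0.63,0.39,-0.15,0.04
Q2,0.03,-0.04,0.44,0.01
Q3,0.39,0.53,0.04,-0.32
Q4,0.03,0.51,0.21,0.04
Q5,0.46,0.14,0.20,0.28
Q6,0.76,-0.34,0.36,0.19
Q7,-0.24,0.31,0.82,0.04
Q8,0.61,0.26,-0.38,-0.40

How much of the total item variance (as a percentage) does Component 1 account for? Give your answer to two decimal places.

SS loadings for Component 1 = 0.63² + 0.03² + 0.39² + 0.03² + 0.46² + 0.76² + (-0.24)² + 0.61² = 1.7697
With 8 standardized items, total variance = 8. Proportion = 1.7697/8 = 0.2212 → 22.12%.

22.12%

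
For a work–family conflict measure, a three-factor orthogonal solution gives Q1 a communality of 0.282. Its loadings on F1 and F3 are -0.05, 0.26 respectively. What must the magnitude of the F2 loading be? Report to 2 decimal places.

Under orthogonal rotation h² = Σλ², so λ_F2² = h² − (0.0701) = 0.282 − 0.0701 = 0.2119.
|λ| = √0.2119 = 0.4603.

0.46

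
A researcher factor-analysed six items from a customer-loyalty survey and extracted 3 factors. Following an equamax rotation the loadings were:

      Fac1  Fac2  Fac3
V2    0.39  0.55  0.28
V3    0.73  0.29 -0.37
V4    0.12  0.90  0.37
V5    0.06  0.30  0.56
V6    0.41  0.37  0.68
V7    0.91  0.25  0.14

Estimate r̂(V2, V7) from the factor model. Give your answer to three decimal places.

0.532

r̂ = Σ λ_i·λ_j across factors = (0.39)(0.91) + (0.55)(0.25) + (0.28)(0.14)
  = +0.3549 +0.1375 +0.0392 = 0.5316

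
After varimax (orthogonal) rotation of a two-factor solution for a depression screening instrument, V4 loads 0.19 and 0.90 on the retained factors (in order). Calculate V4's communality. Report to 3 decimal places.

h² = 0.19² + 0.90² = 0.0361 + 0.8100 = 0.8461

0.846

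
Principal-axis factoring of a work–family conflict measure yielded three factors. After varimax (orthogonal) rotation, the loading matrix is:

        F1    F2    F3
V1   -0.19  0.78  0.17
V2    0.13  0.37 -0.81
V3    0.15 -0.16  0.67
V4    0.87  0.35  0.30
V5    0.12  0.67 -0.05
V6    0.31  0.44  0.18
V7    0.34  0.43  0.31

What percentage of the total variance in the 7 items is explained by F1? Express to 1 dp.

15.1%

SS loadings for F1 = (-0.19)² + 0.13² + 0.15² + 0.87² + 0.12² + 0.31² + 0.34² = 1.0585
With 7 standardized items, total variance = 7. Proportion = 1.0585/7 = 0.1512 → 15.12%.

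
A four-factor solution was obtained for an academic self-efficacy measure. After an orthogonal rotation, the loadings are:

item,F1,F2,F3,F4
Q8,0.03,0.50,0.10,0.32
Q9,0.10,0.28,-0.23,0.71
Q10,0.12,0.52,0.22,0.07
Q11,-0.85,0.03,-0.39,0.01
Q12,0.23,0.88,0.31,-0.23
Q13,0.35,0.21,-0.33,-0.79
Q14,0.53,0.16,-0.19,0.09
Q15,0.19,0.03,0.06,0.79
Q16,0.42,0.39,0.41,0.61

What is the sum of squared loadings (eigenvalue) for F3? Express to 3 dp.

0.676

SS loadings for F3 = 0.10² + (-0.23)² + 0.22² + (-0.39)² + 0.31² + (-0.33)² + (-0.19)² + 0.06² + 0.41² = 0.0100 + 0.0529 + 0.0484 + 0.1521 + 0.0961 + 0.1089 + 0.0361 + 0.0036 + 0.1681 = 0.6762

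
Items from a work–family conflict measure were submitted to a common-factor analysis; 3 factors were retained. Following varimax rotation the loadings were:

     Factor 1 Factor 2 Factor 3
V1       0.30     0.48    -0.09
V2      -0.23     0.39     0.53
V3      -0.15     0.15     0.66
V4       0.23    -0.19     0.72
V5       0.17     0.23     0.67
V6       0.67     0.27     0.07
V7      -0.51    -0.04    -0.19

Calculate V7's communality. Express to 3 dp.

0.298

h² = (-0.51)² + (-0.04)² + (-0.19)² = 0.2601 + 0.0016 + 0.0361 = 0.2978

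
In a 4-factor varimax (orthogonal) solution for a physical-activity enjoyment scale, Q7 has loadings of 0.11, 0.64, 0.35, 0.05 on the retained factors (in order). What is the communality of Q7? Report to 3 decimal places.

h² = 0.11² + 0.64² + 0.35² + 0.05² = 0.0121 + 0.4096 + 0.1225 + 0.0025 = 0.5467

0.547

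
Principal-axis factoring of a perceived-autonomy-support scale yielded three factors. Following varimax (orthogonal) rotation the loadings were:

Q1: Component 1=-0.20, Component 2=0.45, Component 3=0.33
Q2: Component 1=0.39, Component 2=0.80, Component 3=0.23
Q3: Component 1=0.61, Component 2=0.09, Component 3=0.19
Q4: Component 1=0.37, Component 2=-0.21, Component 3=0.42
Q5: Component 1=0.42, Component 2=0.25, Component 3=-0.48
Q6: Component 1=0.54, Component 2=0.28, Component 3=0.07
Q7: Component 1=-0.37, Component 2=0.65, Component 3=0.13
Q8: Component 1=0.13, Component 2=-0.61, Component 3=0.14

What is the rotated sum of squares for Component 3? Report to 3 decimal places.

SS loadings for Component 3 = 0.33² + 0.23² + 0.19² + 0.42² + (-0.48)² + 0.07² + 0.13² + 0.14² = 0.1089 + 0.0529 + 0.0361 + 0.1764 + 0.2304 + 0.0049 + 0.0169 + 0.0196 = 0.6461

0.646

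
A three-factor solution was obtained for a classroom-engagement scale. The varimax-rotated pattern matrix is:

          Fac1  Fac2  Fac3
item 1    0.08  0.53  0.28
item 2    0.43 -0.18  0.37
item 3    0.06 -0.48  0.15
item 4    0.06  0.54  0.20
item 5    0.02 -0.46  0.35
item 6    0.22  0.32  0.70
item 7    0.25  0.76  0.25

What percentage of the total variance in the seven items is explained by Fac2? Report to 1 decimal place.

24.7%

SS loadings for Fac2 = 0.53² + (-0.18)² + (-0.48)² + 0.54² + (-0.46)² + 0.32² + 0.76² = 1.7269
With 7 standardized items, total variance = 7. Proportion = 1.7269/7 = 0.2467 → 24.67%.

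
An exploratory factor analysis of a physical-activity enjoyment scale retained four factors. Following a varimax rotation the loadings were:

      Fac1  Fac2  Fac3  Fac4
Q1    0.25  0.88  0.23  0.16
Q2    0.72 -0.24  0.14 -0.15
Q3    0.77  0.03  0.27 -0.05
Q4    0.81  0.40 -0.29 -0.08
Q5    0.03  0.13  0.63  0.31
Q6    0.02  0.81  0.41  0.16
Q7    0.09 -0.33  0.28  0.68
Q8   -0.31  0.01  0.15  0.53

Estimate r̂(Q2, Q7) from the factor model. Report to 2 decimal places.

0.08

r̂ = Σ λ_i·λ_j across factors = (0.72)(0.09) + (-0.24)(-0.33) + (0.14)(0.28) + (-0.15)(0.68)
  = +0.0648 +0.0792 +0.0392 -0.1020 = 0.0812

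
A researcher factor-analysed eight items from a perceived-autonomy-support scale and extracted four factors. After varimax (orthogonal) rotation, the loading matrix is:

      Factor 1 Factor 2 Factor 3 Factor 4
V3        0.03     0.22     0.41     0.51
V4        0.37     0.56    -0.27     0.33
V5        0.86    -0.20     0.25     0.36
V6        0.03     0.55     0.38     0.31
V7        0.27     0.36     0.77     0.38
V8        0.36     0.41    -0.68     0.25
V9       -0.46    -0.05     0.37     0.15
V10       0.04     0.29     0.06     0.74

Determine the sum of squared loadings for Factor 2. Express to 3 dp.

1.089

SS loadings for Factor 2 = 0.22² + 0.56² + (-0.20)² + 0.55² + 0.36² + 0.41² + (-0.05)² + 0.29² = 0.0484 + 0.3136 + 0.0400 + 0.3025 + 0.1296 + 0.1681 + 0.0025 + 0.0841 = 1.0888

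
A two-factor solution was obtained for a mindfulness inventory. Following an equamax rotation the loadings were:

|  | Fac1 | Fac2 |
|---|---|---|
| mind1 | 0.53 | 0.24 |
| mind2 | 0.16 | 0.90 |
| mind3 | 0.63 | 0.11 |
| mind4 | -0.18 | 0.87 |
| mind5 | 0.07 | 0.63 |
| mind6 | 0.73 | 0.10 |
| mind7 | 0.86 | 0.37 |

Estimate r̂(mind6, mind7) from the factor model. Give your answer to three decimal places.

0.665

r̂ = Σ λ_i·λ_j across factors = (0.73)(0.86) + (0.10)(0.37)
  = +0.6278 +0.0370 = 0.6648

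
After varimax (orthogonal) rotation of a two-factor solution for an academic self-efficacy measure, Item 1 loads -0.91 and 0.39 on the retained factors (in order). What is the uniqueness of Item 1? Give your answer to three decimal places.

h² = (-0.91)² + 0.39² = 0.8281 + 0.1521 = 0.9802
Uniqueness u² = 1 − h² = 1 − 0.9802 = 0.0198

0.020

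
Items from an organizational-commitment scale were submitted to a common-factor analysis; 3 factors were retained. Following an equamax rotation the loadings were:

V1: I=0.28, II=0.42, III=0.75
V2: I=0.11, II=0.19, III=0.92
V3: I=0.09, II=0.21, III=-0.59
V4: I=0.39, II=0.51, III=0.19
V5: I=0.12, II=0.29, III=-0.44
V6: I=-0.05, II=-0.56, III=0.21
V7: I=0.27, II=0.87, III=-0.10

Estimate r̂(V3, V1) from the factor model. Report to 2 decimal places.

r̂ = Σ λ_i·λ_j across factors = (0.09)(0.28) + (0.21)(0.42) + (-0.59)(0.75)
  = +0.0252 +0.0882 -0.4425 = -0.3291

-0.33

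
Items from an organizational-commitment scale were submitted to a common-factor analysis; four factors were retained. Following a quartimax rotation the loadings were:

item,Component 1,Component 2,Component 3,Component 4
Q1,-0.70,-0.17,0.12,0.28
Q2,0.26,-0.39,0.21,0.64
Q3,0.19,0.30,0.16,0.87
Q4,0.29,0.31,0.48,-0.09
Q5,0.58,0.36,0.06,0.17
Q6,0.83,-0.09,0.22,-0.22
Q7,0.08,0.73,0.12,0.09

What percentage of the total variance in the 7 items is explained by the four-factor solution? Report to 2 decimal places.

Communalities: 0.6117, 0.6734, 0.9086, 0.4187, 0.4985, 0.7938, 0.5618; Σh² = 4.4665.
Total variance with 7 standardized items is 7, so the solution explains 4.4665/7 = 0.6381 = 63.81%.

63.81%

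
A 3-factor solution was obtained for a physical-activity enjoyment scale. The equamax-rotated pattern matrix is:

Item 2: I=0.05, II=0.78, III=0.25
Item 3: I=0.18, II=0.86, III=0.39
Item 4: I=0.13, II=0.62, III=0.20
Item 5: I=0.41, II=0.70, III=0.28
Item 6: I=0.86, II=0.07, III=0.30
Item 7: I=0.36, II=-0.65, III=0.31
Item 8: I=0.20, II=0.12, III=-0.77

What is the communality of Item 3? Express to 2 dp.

0.92

h² = 0.18² + 0.86² + 0.39² = 0.0324 + 0.7396 + 0.1521 = 0.9241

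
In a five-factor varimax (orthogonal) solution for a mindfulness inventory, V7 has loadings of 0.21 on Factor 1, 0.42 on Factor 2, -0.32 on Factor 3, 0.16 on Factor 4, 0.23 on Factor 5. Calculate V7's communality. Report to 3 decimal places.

h² = 0.21² + 0.42² + (-0.32)² + 0.16² + 0.23² = 0.0441 + 0.1764 + 0.1024 + 0.0256 + 0.0529 = 0.4014

0.401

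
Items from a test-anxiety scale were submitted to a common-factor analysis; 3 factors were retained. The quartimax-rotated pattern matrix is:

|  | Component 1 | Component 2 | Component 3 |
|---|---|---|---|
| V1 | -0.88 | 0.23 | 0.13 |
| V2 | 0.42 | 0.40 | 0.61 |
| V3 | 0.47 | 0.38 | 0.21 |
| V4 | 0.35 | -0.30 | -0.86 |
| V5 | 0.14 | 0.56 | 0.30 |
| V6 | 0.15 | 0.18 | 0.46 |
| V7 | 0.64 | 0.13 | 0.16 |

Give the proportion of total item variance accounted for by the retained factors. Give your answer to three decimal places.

0.579

Communalities: 0.8442, 0.7085, 0.4094, 0.9521, 0.4232, 0.2665, 0.4521; Σh² = 4.0560.
Total variance with 7 standardized items is 7, so the solution explains 4.0560/7 = 0.5794.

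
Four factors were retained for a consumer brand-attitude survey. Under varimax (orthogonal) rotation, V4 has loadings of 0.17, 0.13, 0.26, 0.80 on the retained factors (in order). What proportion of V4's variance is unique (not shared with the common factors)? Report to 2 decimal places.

0.25

h² = 0.17² + 0.13² + 0.26² + 0.80² = 0.0289 + 0.0169 + 0.0676 + 0.6400 = 0.7534
Uniqueness u² = 1 − h² = 1 − 0.7534 = 0.2466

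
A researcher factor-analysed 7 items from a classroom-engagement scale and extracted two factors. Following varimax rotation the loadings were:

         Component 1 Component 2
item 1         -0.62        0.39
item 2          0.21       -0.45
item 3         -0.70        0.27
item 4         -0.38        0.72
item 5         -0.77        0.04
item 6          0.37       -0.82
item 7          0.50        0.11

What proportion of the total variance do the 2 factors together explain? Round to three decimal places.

Communalities: 0.5365, 0.2466, 0.5629, 0.6628, 0.5945, 0.8093, 0.2621; Σh² = 3.6747.
Total variance with 7 standardized items is 7, so the solution explains 3.6747/7 = 0.5250.

0.525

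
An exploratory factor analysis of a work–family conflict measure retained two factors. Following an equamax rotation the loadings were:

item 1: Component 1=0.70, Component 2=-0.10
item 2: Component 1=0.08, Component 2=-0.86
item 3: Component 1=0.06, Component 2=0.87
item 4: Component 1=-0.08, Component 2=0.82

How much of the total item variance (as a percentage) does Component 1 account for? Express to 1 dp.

12.7%

SS loadings for Component 1 = 0.70² + 0.08² + 0.06² + (-0.08)² = 0.5064
With 4 standardized items, total variance = 4. Proportion = 0.5064/4 = 0.1266 → 12.66%.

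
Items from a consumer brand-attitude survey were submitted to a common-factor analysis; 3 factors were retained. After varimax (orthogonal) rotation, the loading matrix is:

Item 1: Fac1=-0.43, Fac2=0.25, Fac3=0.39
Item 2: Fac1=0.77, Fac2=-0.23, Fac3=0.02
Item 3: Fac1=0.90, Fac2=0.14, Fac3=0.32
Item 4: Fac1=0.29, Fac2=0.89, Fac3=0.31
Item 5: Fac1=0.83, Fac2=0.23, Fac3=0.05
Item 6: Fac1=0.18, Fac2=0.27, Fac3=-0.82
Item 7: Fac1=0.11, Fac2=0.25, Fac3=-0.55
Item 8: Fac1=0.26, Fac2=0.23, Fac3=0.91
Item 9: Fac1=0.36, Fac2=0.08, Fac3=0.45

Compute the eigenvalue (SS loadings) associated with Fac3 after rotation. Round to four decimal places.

SS loadings for Fac3 = 0.39² + 0.02² + 0.32² + 0.31² + 0.05² + (-0.82)² + (-0.55)² + 0.91² + 0.45² = 0.1521 + 0.0004 + 0.1024 + 0.0961 + 0.0025 + 0.6724 + 0.3025 + 0.8281 + 0.2025 = 2.3590

2.3590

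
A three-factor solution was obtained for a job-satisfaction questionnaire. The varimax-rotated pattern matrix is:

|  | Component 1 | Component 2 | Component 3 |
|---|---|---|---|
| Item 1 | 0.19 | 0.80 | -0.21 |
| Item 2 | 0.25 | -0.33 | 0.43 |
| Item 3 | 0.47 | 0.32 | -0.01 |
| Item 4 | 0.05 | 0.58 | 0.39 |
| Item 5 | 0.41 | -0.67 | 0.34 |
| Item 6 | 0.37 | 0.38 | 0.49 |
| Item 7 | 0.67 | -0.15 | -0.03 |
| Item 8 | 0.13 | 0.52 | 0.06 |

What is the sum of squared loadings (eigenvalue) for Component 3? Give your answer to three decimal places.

0.741

SS loadings for Component 3 = (-0.21)² + 0.43² + (-0.01)² + 0.39² + 0.34² + 0.49² + (-0.03)² + 0.06² = 0.0441 + 0.1849 + 0.0001 + 0.1521 + 0.1156 + 0.2401 + 0.0009 + 0.0036 = 0.7414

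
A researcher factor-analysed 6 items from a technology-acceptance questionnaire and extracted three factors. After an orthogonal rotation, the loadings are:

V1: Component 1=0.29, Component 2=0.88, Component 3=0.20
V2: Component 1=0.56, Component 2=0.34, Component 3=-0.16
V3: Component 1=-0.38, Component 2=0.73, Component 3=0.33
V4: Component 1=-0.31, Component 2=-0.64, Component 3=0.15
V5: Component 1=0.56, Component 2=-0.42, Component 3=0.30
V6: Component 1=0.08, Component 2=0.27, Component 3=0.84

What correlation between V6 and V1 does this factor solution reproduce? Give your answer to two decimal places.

0.43

r̂ = Σ λ_i·λ_j across factors = (0.08)(0.29) + (0.27)(0.88) + (0.84)(0.20)
  = +0.0232 +0.2376 +0.1680 = 0.4288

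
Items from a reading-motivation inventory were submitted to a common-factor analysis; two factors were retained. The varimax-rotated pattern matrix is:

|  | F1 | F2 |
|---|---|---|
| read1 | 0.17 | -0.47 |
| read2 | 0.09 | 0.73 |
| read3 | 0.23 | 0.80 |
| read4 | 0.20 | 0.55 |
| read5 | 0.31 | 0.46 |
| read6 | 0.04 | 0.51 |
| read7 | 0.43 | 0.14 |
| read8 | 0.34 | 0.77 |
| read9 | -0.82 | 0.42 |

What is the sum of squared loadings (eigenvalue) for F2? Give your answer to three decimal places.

SS loadings for F2 = (-0.47)² + 0.73² + 0.80² + 0.55² + 0.46² + 0.51² + 0.14² + 0.77² + 0.42² = 0.2209 + 0.5329 + 0.6400 + 0.3025 + 0.2116 + 0.2601 + 0.0196 + 0.5929 + 0.1764 = 2.9569

2.957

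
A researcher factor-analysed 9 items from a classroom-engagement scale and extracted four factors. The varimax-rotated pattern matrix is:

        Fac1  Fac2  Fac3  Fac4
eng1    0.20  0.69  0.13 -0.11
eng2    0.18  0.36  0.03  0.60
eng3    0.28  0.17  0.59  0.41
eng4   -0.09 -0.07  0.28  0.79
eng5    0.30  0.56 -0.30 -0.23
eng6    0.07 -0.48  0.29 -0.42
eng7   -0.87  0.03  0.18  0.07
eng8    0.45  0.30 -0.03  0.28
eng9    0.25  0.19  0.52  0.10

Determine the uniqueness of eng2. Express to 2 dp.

h² = 0.18² + 0.36² + 0.03² + 0.60² = 0.0324 + 0.1296 + 0.0009 + 0.3600 = 0.5229
Uniqueness u² = 1 − h² = 1 − 0.5229 = 0.4771

0.48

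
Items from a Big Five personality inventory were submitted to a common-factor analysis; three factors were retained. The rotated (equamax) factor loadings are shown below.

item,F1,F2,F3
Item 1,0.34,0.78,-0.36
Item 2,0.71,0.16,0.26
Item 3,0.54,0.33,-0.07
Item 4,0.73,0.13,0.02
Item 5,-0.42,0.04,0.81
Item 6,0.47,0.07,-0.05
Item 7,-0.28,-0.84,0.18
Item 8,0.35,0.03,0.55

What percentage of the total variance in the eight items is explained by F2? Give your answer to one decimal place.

SS loadings for F2 = 0.78² + 0.16² + 0.33² + 0.13² + 0.04² + 0.07² + (-0.84)² + 0.03² = 1.4728
With 8 standardized items, total variance = 8. Proportion = 1.4728/8 = 0.1841 → 18.41%.

18.4%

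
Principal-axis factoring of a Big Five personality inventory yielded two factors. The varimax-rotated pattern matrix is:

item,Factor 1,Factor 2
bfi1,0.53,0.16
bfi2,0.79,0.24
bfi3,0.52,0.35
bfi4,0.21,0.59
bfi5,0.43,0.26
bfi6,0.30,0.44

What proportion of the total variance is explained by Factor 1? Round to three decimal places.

SS loadings for Factor 1 = 0.53² + 0.79² + 0.52² + 0.21² + 0.43² + 0.30² = 1.4944
Proportion of variance = 1.4944 / 6 = 0.2491.

0.249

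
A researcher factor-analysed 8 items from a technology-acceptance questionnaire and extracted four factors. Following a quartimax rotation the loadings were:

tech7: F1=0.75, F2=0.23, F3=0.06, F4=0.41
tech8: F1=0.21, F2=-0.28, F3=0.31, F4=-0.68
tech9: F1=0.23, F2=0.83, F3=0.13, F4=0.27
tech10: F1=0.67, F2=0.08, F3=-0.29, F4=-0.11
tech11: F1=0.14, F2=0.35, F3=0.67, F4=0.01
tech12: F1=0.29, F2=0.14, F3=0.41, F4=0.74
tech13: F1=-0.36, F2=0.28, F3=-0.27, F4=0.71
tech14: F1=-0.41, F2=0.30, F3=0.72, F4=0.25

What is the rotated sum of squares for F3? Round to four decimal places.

1.4090

SS loadings for F3 = 0.06² + 0.31² + 0.13² + (-0.29)² + 0.67² + 0.41² + (-0.27)² + 0.72² = 0.0036 + 0.0961 + 0.0169 + 0.0841 + 0.4489 + 0.1681 + 0.0729 + 0.5184 = 1.4090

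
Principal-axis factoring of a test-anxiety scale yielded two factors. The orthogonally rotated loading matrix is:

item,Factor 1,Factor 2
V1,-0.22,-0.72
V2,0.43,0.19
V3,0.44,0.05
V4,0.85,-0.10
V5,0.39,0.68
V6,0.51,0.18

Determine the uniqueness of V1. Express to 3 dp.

h² = (-0.22)² + (-0.72)² = 0.0484 + 0.5184 = 0.5668
Uniqueness u² = 1 − h² = 1 − 0.5668 = 0.4332

0.433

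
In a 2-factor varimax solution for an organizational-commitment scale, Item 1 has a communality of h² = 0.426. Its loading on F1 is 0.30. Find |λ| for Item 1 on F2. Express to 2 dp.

Under orthogonal rotation h² = Σλ², so λ_F2² = h² − (0.0900) = 0.426 − 0.0900 = 0.3360.
|λ| = √0.3360 = 0.5797.

0.58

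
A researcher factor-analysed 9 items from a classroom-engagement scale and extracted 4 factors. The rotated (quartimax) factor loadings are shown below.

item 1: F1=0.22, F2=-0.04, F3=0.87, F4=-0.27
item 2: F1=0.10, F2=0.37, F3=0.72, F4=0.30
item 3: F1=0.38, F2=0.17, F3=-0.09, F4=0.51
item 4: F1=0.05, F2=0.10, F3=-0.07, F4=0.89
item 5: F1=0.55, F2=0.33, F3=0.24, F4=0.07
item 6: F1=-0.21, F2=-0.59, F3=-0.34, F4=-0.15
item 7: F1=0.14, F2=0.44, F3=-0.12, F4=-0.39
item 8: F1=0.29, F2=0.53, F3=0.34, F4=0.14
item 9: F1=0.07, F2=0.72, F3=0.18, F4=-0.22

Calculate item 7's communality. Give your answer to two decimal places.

h² = 0.14² + 0.44² + (-0.12)² + (-0.39)² = 0.0196 + 0.1936 + 0.0144 + 0.1521 = 0.3797

0.38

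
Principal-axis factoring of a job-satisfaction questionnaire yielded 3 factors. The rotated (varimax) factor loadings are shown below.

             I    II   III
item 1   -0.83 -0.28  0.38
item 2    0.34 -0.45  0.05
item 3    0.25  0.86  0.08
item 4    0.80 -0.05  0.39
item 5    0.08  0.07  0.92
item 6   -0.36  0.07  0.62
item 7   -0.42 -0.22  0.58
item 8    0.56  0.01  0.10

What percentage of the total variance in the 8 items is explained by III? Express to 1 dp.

23.5%

SS loadings for III = 0.38² + 0.05² + 0.08² + 0.39² + 0.92² + 0.62² + 0.58² + 0.10² = 1.8826
With 8 standardized items, total variance = 8. Proportion = 1.8826/8 = 0.2353 → 23.53%.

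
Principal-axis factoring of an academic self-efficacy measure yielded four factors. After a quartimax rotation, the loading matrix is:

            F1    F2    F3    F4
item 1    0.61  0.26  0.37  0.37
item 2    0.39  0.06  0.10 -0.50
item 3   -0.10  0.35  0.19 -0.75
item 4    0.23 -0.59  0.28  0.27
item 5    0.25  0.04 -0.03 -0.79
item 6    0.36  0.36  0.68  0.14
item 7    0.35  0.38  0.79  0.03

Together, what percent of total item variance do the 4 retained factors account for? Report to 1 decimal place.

67.6%

SS loadings by factor: 0.9017, 0.8174, 1.3488, 1.6669; total = 4.7348.
Total variance with 7 standardized items is 7, so the solution explains 4.7348/7 = 0.6764 = 67.64%.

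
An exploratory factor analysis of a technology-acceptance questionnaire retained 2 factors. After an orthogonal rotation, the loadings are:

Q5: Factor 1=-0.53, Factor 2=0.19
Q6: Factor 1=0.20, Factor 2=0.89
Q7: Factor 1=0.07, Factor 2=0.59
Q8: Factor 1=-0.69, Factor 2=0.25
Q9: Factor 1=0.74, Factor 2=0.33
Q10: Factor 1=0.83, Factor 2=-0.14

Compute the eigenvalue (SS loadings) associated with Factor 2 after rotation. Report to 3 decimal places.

SS loadings for Factor 2 = 0.19² + 0.89² + 0.59² + 0.25² + 0.33² + (-0.14)² = 0.0361 + 0.7921 + 0.3481 + 0.0625 + 0.1089 + 0.0196 = 1.3673

1.367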